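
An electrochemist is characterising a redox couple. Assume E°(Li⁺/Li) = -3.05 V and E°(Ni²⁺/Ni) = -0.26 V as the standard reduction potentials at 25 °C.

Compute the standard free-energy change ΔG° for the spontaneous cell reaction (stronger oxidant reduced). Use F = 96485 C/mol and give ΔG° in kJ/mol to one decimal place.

-538.4 kJ/mol

Ni²⁺/Ni (E° = -0.26 V) is the cathode; Li⁺/Li (E° = -3.05 V) is the anode, so E°cell = +2.79 V.
Balancing electrons gives n = 2 (lcm of 2 and 1).
ΔG° = −nFE° = −(2)(96485)(+2.79) = -538,386 J = -538.4 kJ/mol.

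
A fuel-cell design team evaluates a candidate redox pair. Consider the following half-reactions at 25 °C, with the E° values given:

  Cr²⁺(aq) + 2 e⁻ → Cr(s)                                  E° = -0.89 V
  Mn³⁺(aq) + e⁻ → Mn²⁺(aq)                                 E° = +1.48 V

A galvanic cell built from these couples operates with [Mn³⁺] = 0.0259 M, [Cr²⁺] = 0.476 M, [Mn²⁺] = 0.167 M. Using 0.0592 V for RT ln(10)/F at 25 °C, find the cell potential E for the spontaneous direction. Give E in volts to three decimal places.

+2.332 V

Mn³⁺/Mn²⁺ is the cathode (higher E°), Cr²⁺/Cr the anode: E°cell = +1.48 − (-0.89) = +2.37 V, n = 2.
Overall: 2 Mn³⁺(aq) + Cr(s) → 2 Mn²⁺(aq) + Cr²⁺(aq)
Q = [Mn²⁺]^2·[Cr²⁺] / ([Mn³⁺]^2); log Q = 1.296.
E = E° − (0.0592/n) log Q = +2.37 − (0.0592/2)(1.296) = +2.332 V.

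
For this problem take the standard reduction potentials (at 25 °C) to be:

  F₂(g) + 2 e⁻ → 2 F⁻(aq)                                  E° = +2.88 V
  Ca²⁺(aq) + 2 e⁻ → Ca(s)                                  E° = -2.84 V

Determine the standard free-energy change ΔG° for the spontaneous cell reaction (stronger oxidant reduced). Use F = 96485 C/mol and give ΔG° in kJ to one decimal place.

-1103.8 kJ

F₂/F⁻ (E° = +2.88 V) is the cathode; Ca²⁺/Ca (E° = -2.84 V) is the anode, so E°cell = +5.72 V.
Balancing electrons gives n = 2 (lcm of 2 and 2).
ΔG° = −nFE° = −(2)(96485)(+5.72) = -1,103,788 J = -1103.8 kJ.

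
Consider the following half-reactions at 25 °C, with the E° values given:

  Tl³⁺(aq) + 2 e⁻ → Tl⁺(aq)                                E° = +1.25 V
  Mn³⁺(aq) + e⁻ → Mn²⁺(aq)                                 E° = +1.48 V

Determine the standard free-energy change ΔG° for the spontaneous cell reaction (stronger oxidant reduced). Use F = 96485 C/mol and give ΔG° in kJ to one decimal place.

-44.4 kJ

Mn³⁺/Mn²⁺ (E° = +1.48 V) is the cathode; Tl³⁺/Tl⁺ (E° = +1.25 V) is the anode, so E°cell = +0.23 V.
Balancing electrons gives n = 2 (lcm of 1 and 2).
ΔG° = −nFE° = −(2)(96485)(+0.23) = -44,383 J = -44.4 kJ.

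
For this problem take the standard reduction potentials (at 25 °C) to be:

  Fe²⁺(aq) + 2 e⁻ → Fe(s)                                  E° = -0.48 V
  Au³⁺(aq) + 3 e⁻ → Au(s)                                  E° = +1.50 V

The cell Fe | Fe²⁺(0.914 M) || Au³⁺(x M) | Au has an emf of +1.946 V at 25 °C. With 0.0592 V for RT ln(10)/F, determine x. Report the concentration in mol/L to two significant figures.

0.017 M

Au³⁺/Au is the cathode, Fe²⁺/Fe the anode: E°cell = +1.98 V, n = 6.
Overall reaction: 2 Au³⁺(aq) + 3 Fe(s) → 2 Au(s) + 3 Fe²⁺(aq); Q = [Fe²⁺]^3/[Au³⁺]^2.
From E = E° − (0.0592/n) log Q: log Q = (E° − E)·n/0.0592 = (+1.98 − (+1.946))·6/0.0592 = 3.4459.
So 2·log[Au³⁺] = 3·log(0.914) − log Q = -0.1172 − (3.4459) = -3.5631; log[Au³⁺] = -3.5631 / 2 = -1.7815; [Au³⁺] = 10^(-1.7815) ≈ 0.017 M.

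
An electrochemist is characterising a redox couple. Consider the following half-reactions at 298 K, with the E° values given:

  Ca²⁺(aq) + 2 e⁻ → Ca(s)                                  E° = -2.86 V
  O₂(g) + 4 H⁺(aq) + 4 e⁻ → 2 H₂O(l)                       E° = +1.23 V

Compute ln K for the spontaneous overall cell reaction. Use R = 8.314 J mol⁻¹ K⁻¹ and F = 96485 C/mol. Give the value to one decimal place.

637.1

Cathode: O₂/H₂O; anode: Ca²⁺/Ca. E°cell = (+1.23) − (-2.86) = +4.09 V, with n = 4.
ΔG° = −nFE° = −RT ln K, so ln K = nFE°/(RT) = (4)(96485)(+4.09) / ((8.314)(298)) = 637.114.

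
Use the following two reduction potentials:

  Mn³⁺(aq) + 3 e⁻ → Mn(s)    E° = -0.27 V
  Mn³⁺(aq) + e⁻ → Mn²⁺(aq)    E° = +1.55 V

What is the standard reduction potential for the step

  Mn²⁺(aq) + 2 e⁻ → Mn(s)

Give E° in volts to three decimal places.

Sequential free energies add, so n₃E°₃ = n₁E°₁ + n₂E°₂.
With n₃ = 3, and the known step contributing 1×(+1.55) V, the unknown satisfies 2·E° = 3×(-0.27) − 1×(+1.55) = -2.360.
E° = -2.360 / 2 = -1.180 V.

-1.180 V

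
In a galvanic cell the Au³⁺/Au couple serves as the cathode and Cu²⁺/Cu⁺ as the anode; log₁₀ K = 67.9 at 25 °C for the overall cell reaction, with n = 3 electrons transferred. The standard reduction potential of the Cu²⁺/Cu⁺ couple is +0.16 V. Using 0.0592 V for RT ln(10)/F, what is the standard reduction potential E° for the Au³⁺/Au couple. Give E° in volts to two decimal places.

+1.50 V

E°cell = (0.0592/n)·log K = (0.0592/3)(67.9) = +1.340 V.
Since Au³⁺/Au is the cathode and Cu²⁺/Cu⁺ the anode, E°cell = E°(Au³⁺/Au) − E°(Cu²⁺/Cu⁺).
So E°(Au³⁺/Au) = E°cell + E°(Cu²⁺/Cu⁺) = +1.340 + (+0.16) = +1.50 V.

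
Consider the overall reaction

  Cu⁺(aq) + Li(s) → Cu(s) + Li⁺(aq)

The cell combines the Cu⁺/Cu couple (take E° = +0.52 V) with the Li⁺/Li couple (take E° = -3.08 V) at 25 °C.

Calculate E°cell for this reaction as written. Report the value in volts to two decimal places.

+3.60 V

The Cu⁺/Cu couple has the higher reduction potential, so it is the cathode; Li⁺/Li is oxidised at the anode.
E°cell = E°(cathode) − E°(anode) = (+0.52) − (-3.08) = +3.60 V.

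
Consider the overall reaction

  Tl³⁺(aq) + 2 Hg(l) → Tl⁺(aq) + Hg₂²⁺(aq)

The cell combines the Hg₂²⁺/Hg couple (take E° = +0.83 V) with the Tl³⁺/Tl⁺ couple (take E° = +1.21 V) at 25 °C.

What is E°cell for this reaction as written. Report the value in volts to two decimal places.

The Tl³⁺/Tl⁺ couple has the higher reduction potential, so it is the cathode; Hg₂²⁺/Hg is oxidised at the anode.
E°cell = E°(cathode) − E°(anode) = (+1.21) − (+0.83) = +0.38 V.

+0.38 V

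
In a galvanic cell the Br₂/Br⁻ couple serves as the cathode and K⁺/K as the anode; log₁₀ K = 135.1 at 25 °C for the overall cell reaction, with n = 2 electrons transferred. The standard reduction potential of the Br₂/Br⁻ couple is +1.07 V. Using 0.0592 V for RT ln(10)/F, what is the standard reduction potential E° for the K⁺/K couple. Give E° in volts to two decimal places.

E°cell = (0.0592/n)·log K = (0.0592/2)(135.1) = +3.999 V.
Since Br₂/Br⁻ is the cathode and K⁺/K the anode, E°cell = E°(Br₂/Br⁻) − E°(K⁺/K).
So E°(K⁺/K) = E°(Br₂/Br⁻) − E°cell = (+1.07) − (+3.999) = -2.93 V.

-2.93 V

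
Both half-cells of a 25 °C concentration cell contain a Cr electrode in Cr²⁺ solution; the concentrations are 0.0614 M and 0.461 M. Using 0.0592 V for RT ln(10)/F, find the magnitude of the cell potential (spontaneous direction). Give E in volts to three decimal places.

+0.026 V

For a concentration cell E°cell = 0. The 0.461 M side is the cathode (reduction is favoured where [Cr²⁺] is higher).
With n = 2, E = −(0.0592/2) log([Cr²⁺]ₐₙ/[Cr²⁺]꜀ₐₜ) = −(0.0592/2) log(0.0614/0.461) = −(0.0592/2)(-0.876) = +0.026 V.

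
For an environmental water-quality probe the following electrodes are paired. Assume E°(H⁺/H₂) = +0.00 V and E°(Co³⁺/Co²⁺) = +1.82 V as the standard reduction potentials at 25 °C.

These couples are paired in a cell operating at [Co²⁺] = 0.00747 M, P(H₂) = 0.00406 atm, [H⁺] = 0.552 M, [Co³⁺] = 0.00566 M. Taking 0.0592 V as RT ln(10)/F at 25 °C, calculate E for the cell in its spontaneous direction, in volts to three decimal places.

+1.757 V

Co³⁺/Co²⁺ is the cathode (higher E°), H⁺/H₂ the anode: E°cell = +1.82 − (+0.00) = +1.82 V, n = 2.
Overall: 2 Co³⁺(aq) + H₂(g) → 2 Co²⁺(aq) + 2 H⁺(aq)
Q = [Co²⁺]^2·[H⁺]^2 / ([Co³⁺]^2·P(H₂)); log Q = 2.116.
E = E° − (0.0592/n) log Q = +1.82 − (0.0592/2)(2.116) = +1.757 V.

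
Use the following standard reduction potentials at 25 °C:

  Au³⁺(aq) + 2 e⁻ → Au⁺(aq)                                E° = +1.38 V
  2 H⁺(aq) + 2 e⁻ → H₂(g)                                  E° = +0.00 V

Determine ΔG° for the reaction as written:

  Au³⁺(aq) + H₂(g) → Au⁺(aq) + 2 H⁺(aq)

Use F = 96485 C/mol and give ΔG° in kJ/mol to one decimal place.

As written, Au³⁺/Au⁺ is reduced (cathode) and H⁺/H₂ is oxidised (anode), so E°cell = (+1.38) − (+0.00) = +1.38 V.
Balancing electrons gives n = 2.
ΔG° = −nFE° = −(2)(96485)(+1.38) = -266,299 J = -266.3 kJ/mol.

-266.3 kJ/mol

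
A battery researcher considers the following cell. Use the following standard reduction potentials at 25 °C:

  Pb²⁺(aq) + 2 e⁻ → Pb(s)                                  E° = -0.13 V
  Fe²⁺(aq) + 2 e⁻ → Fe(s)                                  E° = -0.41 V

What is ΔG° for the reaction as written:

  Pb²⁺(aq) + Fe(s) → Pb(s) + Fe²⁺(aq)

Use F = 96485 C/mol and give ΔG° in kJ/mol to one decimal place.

-54.0 kJ/mol

As written, Pb²⁺/Pb is reduced (cathode) and Fe²⁺/Fe is oxidised (anode), so E°cell = (-0.13) − (-0.41) = +0.28 V.
Balancing electrons gives n = 2.
ΔG° = −nFE° = −(2)(96485)(+0.28) = -54,032 J = -54.0 kJ/mol.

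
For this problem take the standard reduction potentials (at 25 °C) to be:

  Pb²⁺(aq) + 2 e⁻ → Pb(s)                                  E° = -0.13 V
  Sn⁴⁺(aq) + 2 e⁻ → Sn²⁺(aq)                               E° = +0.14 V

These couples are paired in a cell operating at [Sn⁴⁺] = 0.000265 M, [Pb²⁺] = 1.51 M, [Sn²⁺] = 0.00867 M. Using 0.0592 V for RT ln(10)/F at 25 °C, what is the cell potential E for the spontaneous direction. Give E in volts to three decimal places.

Sn⁴⁺/Sn²⁺ is the cathode (higher E°), Pb²⁺/Pb the anode: E°cell = +0.14 − (-0.13) = +0.27 V, n = 2.
Overall: Sn⁴⁺(aq) + Pb(s) → Sn²⁺(aq) + Pb²⁺(aq)
Q = [Sn²⁺]·[Pb²⁺] / ([Sn⁴⁺]); log Q = 1.694.
E = E° − (0.0592/n) log Q = +0.27 − (0.0592/2)(1.694) = +0.220 V.

+0.220 V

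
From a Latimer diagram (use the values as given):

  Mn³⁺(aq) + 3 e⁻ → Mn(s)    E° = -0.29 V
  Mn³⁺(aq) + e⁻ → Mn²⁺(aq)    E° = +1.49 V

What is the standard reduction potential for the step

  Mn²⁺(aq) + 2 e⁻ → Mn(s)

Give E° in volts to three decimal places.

-1.180 V

Sequential free energies add, so n₃E°₃ = n₁E°₁ + n₂E°₂.
With n₃ = 3, and the known step contributing 1×(+1.49) V, the unknown satisfies 2·E° = 3×(-0.29) − 1×(+1.49) = -2.360.
E° = -2.360 / 2 = -1.180 V.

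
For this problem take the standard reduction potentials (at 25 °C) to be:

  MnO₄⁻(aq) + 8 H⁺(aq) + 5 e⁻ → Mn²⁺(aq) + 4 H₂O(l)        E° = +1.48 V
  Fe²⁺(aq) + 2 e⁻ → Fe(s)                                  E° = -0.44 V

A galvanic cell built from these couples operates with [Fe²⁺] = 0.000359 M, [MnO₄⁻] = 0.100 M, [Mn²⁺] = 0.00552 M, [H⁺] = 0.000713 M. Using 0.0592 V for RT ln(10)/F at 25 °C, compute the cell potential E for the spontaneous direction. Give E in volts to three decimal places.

+1.739 V

MnO₄⁻/Mn²⁺ is the cathode (higher E°), Fe²⁺/Fe the anode: E°cell = +1.48 − (-0.44) = +1.92 V, n = 10.
Overall: 2 MnO₄⁻(aq) + 16 H⁺(aq) + 5 Fe(s) → 2 Mn²⁺(aq) + 8 H₂O(l) + 5 Fe²⁺(aq)
Q = [Mn²⁺]^2·[Fe²⁺]^5 / ([MnO₄⁻]^2·[H⁺]^16); log Q = 30.610.
E = E° − (0.0592/n) log Q = +1.92 − (0.0592/10)(30.610) = +1.739 V.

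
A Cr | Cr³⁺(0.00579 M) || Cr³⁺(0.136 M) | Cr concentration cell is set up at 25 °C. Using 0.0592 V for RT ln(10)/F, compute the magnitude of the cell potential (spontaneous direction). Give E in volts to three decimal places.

+0.027 V

For a concentration cell E°cell = 0. The 0.136 M side is the cathode (reduction is favoured where [Cr³⁺] is higher).
With n = 3, E = −(0.0592/3) log([Cr³⁺]ₐₙ/[Cr³⁺]꜀ₐₜ) = −(0.0592/3) log(0.00579/0.136) = −(0.0592/3)(-1.371) = +0.027 V.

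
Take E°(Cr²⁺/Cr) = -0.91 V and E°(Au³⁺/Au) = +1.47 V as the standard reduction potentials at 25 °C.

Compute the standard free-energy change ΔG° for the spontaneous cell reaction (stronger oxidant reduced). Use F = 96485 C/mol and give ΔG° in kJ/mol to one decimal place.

Au³⁺/Au (E° = +1.47 V) is the cathode; Cr²⁺/Cr (E° = -0.91 V) is the anode, so E°cell = +2.38 V.
Balancing electrons gives n = 6 (lcm of 3 and 2).
ΔG° = −nFE° = −(6)(96485)(+2.38) = -1,377,806 J = -1377.8 kJ/mol.

-1377.8 kJ/mol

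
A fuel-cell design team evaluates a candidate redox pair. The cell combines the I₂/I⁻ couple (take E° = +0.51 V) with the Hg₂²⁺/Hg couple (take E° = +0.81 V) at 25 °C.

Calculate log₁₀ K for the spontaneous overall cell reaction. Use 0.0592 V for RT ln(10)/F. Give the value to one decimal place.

10.1

Cathode: Hg₂²⁺/Hg; anode: I₂/I⁻. E°cell = +0.30 V, n = 2.
log K = nE°cell / 0.0592 = (2)(+0.30) / 0.0592 = 10.1.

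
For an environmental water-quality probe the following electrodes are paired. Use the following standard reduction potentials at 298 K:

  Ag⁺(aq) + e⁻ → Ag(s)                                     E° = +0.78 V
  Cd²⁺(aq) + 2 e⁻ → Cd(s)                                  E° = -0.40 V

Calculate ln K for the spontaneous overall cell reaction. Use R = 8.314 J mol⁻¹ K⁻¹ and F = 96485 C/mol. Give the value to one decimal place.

91.9

Cathode: Ag⁺/Ag; anode: Cd²⁺/Cd. E°cell = (+0.78) − (-0.40) = +1.18 V, with n = 2.
ΔG° = −nFE° = −RT ln K, so ln K = nFE°/(RT) = (2)(96485)(+1.18) / ((8.314)(298)) = 91.906.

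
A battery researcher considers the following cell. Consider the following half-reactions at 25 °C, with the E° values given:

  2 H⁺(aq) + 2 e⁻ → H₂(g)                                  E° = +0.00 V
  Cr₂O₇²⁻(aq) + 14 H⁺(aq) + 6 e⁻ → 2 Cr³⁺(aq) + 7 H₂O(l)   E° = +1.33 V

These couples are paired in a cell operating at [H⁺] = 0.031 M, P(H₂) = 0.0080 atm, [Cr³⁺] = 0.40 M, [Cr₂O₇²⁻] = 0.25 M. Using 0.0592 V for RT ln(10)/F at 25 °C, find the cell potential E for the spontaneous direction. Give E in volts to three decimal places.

+1.151 V

Cr₂O₇²⁻/Cr³⁺ is the cathode (higher E°), H⁺/H₂ the anode: E°cell = +1.33 − (+0.00) = +1.33 V, n = 6.
Overall: Cr₂O₇²⁻(aq) + 8 H⁺(aq) + 3 H₂(g) → 2 Cr³⁺(aq) + 7 H₂O(l)
Q = [Cr³⁺]^2 / ([Cr₂O₇²⁻]·[H⁺]^8·P(H₂)^3); log Q = 18.166.
E = E° − (0.0592/n) log Q = +1.33 − (0.0592/6)(18.166) = +1.151 V.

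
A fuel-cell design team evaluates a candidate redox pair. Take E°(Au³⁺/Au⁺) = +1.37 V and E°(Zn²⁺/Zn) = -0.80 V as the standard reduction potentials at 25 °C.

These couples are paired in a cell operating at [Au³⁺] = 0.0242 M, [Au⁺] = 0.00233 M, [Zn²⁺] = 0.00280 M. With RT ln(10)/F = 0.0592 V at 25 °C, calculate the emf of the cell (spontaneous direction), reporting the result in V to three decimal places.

Au³⁺/Au⁺ is the cathode (higher E°), Zn²⁺/Zn the anode: E°cell = +1.37 − (-0.80) = +2.17 V, n = 2.
Overall: Au³⁺(aq) + Zn(s) → Au⁺(aq) + Zn²⁺(aq)
Q = [Au⁺]·[Zn²⁺] / ([Au³⁺]); log Q = -3.569.
E = E° − (0.0592/n) log Q = +2.17 − (0.0592/2)(-3.569) = +2.276 V.

+2.276 V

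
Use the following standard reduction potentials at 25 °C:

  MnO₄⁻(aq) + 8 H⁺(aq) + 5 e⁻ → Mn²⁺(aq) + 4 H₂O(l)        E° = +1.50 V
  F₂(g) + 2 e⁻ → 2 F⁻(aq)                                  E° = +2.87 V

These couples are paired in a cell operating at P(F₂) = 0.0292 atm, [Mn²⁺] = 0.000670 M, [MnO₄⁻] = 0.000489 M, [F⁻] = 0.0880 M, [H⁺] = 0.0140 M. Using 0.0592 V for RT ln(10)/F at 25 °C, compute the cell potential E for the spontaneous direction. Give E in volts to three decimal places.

F₂/F⁻ is the cathode (higher E°), MnO₄⁻/Mn²⁺ the anode: E°cell = +2.87 − (+1.50) = +1.37 V, n = 10.
Overall: 5 F₂(g) + 2 Mn²⁺(aq) + 8 H₂O(l) → 10 F⁻(aq) + 2 MnO₄⁻(aq) + 16 H⁺(aq)
Q = [F⁻]^10·[MnO₄⁻]^2·[H⁺]^16 / (P(F₂)^5·[Mn²⁺]^2); log Q = -32.818.
E = E° − (0.0592/n) log Q = +1.37 − (0.0592/10)(-32.818) = +1.564 V.

+1.564 V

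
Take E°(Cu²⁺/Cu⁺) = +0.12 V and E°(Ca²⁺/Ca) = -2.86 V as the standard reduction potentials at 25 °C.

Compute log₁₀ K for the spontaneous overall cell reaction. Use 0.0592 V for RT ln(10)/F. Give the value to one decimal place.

Cathode: Cu²⁺/Cu⁺; anode: Ca²⁺/Ca. E°cell = +2.98 V, n = 2.
log K = nE°cell / 0.0592 = (2)(+2.98) / 0.0592 = 100.7.

100.7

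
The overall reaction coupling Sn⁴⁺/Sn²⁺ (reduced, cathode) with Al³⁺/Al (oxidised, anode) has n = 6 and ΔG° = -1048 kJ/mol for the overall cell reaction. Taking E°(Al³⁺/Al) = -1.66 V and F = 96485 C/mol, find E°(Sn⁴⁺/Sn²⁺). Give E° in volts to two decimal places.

E°cell = −ΔG°/(nF) = −(-1048×10³)/((6)(96485)) = +1.810 V.
Since Sn⁴⁺/Sn²⁺ is the cathode and Al³⁺/Al the anode, E°cell = E°(Sn⁴⁺/Sn²⁺) − E°(Al³⁺/Al).
So E°(Sn⁴⁺/Sn²⁺) = E°cell + E°(Al³⁺/Al) = +1.810 + (-1.66) = +0.15 V.

+0.15 V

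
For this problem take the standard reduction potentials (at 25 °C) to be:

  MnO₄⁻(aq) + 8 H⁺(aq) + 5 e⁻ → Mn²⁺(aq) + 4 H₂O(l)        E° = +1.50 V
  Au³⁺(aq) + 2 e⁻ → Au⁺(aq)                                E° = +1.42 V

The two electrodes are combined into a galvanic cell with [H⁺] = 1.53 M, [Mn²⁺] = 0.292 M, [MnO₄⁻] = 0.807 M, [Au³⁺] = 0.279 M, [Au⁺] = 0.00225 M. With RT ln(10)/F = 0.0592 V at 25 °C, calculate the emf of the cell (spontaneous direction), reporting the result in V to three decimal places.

+0.041 V

MnO₄⁻/Mn²⁺ is the cathode (higher E°), Au³⁺/Au⁺ the anode: E°cell = +1.50 − (+1.42) = +0.08 V, n = 10.
Overall: 2 MnO₄⁻(aq) + 16 H⁺(aq) + 5 Au⁺(aq) → 2 Mn²⁺(aq) + 8 H₂O(l) + 5 Au³⁺(aq)
Q = [Mn²⁺]^2·[Au³⁺]^5 / ([MnO₄⁻]^2·[H⁺]^16·[Au⁺]^5); log Q = 6.629.
E = E° − (0.0592/n) log Q = +0.08 − (0.0592/10)(6.629) = +0.041 V.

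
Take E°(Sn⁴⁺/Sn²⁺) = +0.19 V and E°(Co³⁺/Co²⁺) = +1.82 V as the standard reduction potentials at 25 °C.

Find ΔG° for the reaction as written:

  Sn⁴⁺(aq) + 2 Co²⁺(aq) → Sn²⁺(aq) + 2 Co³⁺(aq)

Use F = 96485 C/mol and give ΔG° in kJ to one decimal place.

As written, Sn⁴⁺/Sn²⁺ is reduced (cathode) and Co³⁺/Co²⁺ is oxidised (anode), so E°cell = (+0.19) − (+1.82) = -1.63 V.
Balancing electrons gives n = 2.
ΔG° = −nFE° = −(2)(96485)(-1.63) = 314,541 J = +314.5 kJ.

+314.5 kJ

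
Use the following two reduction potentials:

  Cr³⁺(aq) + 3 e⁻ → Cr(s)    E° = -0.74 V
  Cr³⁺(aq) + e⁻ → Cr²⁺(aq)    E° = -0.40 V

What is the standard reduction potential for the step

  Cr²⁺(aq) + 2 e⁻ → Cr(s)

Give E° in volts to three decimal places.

Sequential free energies add, so n₃E°₃ = n₁E°₁ + n₂E°₂.
With n₃ = 3, and the known step contributing 1×(-0.40) V, the unknown satisfies 2·E° = 3×(-0.74) − 1×(-0.40) = -1.820.
E° = -1.820 / 2 = -0.910 V.

-0.910 V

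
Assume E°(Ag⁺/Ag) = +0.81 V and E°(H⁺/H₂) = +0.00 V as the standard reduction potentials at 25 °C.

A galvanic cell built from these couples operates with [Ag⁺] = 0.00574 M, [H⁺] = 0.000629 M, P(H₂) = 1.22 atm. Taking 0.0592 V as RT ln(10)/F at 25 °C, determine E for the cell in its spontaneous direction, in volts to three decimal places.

+0.869 V

Ag⁺/Ag is the cathode (higher E°), H⁺/H₂ the anode: E°cell = +0.81 − (+0.00) = +0.81 V, n = 2.
Overall: 2 Ag⁺(aq) + H₂(g) → 2 Ag(s) + 2 H⁺(aq)
Q = [H⁺]^2 / ([Ag⁺]^2·P(H₂)); log Q = -2.007.
E = E° − (0.0592/n) log Q = +0.81 − (0.0592/2)(-2.007) = +0.869 V.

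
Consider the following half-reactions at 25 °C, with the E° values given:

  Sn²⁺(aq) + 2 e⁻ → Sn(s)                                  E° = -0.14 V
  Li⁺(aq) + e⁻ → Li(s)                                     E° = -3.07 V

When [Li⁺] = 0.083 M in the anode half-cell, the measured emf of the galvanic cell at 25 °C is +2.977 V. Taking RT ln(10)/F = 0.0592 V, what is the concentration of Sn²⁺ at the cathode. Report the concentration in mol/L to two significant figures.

0.27 M

Sn²⁺/Sn is the cathode, Li⁺/Li the anode: E°cell = +2.93 V, n = 2.
Overall reaction: Sn²⁺(aq) + 2 Li(s) → Sn(s) + 2 Li⁺(aq); Q = [Li⁺]^2/[Sn²⁺]^1.
From E = E° − (0.0592/n) log Q: log Q = (E° − E)·n/0.0592 = (+2.93 − (+2.977))·2/0.0592 = -1.5878.
So 1·log[Sn²⁺] = 2·log(0.083) − log Q = -2.1618 − (-1.5878) = -0.5740; [Sn²⁺] = 10^(-0.5740) ≈ 0.27 M.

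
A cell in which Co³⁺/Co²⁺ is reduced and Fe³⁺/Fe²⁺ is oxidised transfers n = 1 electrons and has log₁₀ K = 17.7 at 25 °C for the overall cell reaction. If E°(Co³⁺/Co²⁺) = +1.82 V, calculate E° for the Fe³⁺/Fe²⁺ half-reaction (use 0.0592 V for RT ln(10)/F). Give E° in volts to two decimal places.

+0.77 V

E°cell = (0.0592/n)·log K = (0.0592/1)(17.7) = +1.048 V.
Since Co³⁺/Co²⁺ is the cathode and Fe³⁺/Fe²⁺ the anode, E°cell = E°(Co³⁺/Co²⁺) − E°(Fe³⁺/Fe²⁺).
So E°(Fe³⁺/Fe²⁺) = E°(Co³⁺/Co²⁺) − E°cell = (+1.82) − (+1.048) = +0.77 V.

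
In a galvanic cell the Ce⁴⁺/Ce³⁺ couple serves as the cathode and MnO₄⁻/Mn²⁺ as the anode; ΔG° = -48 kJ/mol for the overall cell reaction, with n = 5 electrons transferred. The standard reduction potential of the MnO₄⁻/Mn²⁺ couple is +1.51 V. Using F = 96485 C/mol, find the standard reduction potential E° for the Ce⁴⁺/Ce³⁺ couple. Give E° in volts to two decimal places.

E°cell = −ΔG°/(nF) = −(-48×10³)/((5)(96485)) = +0.099 V.
Since Ce⁴⁺/Ce³⁺ is the cathode and MnO₄⁻/Mn²⁺ the anode, E°cell = E°(Ce⁴⁺/Ce³⁺) − E°(MnO₄⁻/Mn²⁺).
So E°(Ce⁴⁺/Ce³⁺) = E°cell + E°(MnO₄⁻/Mn²⁺) = +0.099 + (+1.51) = +1.61 V.

+1.61 V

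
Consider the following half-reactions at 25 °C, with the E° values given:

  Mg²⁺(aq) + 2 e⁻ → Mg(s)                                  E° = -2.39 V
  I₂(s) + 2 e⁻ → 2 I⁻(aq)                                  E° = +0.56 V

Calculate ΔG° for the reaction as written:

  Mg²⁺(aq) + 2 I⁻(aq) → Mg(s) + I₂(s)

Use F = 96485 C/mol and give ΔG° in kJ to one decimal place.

As written, Mg²⁺/Mg is reduced (cathode) and I₂/I⁻ is oxidised (anode), so E°cell = (-2.39) − (+0.56) = -2.95 V.
Balancing electrons gives n = 2.
ΔG° = −nFE° = −(2)(96485)(-2.95) = 569,262 J = +569.3 kJ.

+569.3 kJ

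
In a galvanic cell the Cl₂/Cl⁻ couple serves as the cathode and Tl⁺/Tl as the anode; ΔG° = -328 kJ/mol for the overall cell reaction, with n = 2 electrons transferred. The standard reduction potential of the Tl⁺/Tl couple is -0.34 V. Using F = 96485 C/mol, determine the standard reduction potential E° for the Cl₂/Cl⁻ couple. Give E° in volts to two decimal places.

+1.36 V

E°cell = −ΔG°/(nF) = −(-328×10³)/((2)(96485)) = +1.700 V.
Since Cl₂/Cl⁻ is the cathode and Tl⁺/Tl the anode, E°cell = E°(Cl₂/Cl⁻) − E°(Tl⁺/Tl).
So E°(Cl₂/Cl⁻) = E°cell + E°(Tl⁺/Tl) = +1.700 + (-0.34) = +1.36 V.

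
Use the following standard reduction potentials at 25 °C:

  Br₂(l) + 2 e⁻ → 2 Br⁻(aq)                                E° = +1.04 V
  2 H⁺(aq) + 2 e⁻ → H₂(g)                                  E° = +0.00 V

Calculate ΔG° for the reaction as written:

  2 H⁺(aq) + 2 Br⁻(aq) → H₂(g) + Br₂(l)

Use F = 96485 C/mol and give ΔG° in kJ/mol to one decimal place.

+200.7 kJ/mol

As written, H⁺/H₂ is reduced (cathode) and Br₂/Br⁻ is oxidised (anode), so E°cell = (+0.00) − (+1.04) = -1.04 V.
Balancing electrons gives n = 2.
ΔG° = −nFE° = −(2)(96485)(-1.04) = 200,689 J = +200.7 kJ/mol.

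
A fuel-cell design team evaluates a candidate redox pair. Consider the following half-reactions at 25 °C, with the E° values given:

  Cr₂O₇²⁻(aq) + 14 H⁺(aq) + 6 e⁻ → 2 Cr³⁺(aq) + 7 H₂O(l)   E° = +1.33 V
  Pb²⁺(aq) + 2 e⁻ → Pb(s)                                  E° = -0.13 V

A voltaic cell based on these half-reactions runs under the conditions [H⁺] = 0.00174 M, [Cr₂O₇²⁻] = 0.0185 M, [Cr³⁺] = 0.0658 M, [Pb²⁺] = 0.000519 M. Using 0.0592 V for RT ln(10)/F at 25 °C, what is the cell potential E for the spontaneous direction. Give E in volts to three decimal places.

+1.182 V

Cr₂O₇²⁻/Cr³⁺ is the cathode (higher E°), Pb²⁺/Pb the anode: E°cell = +1.33 − (-0.13) = +1.46 V, n = 6.
Overall: Cr₂O₇²⁻(aq) + 14 H⁺(aq) + 3 Pb(s) → 2 Cr³⁺(aq) + 7 H₂O(l) + 3 Pb²⁺(aq)
Q = [Cr³⁺]^2·[Pb²⁺]^3 / ([Cr₂O₇²⁻]·[H⁺]^14); log Q = 28.147.
E = E° − (0.0592/n) log Q = +1.46 − (0.0592/6)(28.147) = +1.182 V.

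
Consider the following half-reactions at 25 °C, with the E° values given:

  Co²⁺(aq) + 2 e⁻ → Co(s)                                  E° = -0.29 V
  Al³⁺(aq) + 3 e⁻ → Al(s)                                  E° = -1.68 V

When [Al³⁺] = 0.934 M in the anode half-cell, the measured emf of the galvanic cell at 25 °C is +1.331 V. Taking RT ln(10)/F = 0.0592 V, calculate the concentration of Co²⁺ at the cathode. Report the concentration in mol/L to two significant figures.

Co²⁺/Co is the cathode, Al³⁺/Al the anode: E°cell = +1.39 V, n = 6.
Overall reaction: 3 Co²⁺(aq) + 2 Al(s) → 3 Co(s) + 2 Al³⁺(aq); Q = [Al³⁺]^2/[Co²⁺]^3.
From E = E° − (0.0592/n) log Q: log Q = (E° − E)·n/0.0592 = (+1.39 − (+1.331))·6/0.0592 = 5.9797.
So 3·log[Co²⁺] = 2·log(0.934) − log Q = -0.0593 − (5.9797) = -6.0390; log[Co²⁺] = -6.0390 / 3 = -2.0130; [Co²⁺] = 10^(-2.0130) ≈ 0.0097 M.

0.0097 M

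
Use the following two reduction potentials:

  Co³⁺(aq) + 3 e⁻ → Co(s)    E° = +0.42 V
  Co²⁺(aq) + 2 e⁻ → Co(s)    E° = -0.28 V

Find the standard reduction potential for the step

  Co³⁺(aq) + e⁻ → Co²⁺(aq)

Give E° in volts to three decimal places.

+1.820 V

Sequential free energies add, so n₃E°₃ = n₁E°₁ + n₂E°₂.
With n₃ = 3, and the known step contributing 2×(-0.28) V, the unknown satisfies 1·E° = 3×(+0.42) − 2×(-0.28) = +1.820.
E° = +1.820 / 1 = +1.820 V.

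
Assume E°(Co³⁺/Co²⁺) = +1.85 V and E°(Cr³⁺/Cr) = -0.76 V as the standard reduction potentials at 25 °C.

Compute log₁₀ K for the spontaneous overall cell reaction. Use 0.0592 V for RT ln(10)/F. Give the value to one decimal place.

Cathode: Co³⁺/Co²⁺; anode: Cr³⁺/Cr. E°cell = +2.61 V, n = 3.
log K = nE°cell / 0.0592 = (3)(+2.61) / 0.0592 = 132.3.

132.3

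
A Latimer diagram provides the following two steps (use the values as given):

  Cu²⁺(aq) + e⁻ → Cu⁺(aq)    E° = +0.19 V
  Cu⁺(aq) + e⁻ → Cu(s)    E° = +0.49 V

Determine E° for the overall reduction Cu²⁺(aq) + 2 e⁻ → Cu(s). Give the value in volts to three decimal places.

Standard free energies of sequential steps add: ΔG°₃ = ΔG°₁ + ΔG°₂, so n₃E°₃ = n₁E°₁ + n₂E°₂.
E°₃ = (1×+0.19 + 1×+0.49) / 2 = (+0.680) / 2 = +0.340 V.

+0.340 V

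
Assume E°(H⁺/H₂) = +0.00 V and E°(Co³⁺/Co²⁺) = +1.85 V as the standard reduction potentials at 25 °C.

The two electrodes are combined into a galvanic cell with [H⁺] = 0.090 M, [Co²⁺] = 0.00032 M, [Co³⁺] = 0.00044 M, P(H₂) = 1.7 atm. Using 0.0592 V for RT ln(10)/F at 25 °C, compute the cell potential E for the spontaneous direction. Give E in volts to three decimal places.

Co³⁺/Co²⁺ is the cathode (higher E°), H⁺/H₂ the anode: E°cell = +1.85 − (+0.00) = +1.85 V, n = 2.
Overall: 2 Co³⁺(aq) + H₂(g) → 2 Co²⁺(aq) + 2 H⁺(aq)
Q = [Co²⁺]^2·[H⁺]^2 / ([Co³⁺]^2·P(H₂)); log Q = -2.599.
E = E° − (0.0592/n) log Q = +1.85 − (0.0592/2)(-2.599) = +1.927 V.

+1.927 V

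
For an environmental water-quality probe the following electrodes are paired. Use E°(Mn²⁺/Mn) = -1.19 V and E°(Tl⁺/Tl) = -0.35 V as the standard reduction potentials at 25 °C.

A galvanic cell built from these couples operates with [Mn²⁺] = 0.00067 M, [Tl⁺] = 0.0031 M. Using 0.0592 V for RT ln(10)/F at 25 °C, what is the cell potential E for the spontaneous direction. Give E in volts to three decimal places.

Tl⁺/Tl is the cathode (higher E°), Mn²⁺/Mn the anode: E°cell = -0.35 − (-1.19) = +0.84 V, n = 2.
Overall: 2 Tl⁺(aq) + Mn(s) → 2 Tl(s) + Mn²⁺(aq)
Q = [Mn²⁺] / ([Tl⁺]^2); log Q = 1.843.
E = E° − (0.0592/n) log Q = +0.84 − (0.0592/2)(1.843) = +0.785 V.

+0.785 V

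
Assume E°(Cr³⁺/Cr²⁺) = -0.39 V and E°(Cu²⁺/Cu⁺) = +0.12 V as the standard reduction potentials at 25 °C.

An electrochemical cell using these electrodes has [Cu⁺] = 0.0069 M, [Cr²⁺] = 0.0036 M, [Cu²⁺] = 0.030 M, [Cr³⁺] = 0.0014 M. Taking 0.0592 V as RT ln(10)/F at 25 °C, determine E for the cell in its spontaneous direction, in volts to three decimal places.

Cu²⁺/Cu⁺ is the cathode (higher E°), Cr³⁺/Cr²⁺ the anode: E°cell = +0.12 − (-0.39) = +0.51 V, n = 1.
Overall: Cu²⁺(aq) + Cr²⁺(aq) → Cu⁺(aq) + Cr³⁺(aq)
Q = [Cu⁺]·[Cr³⁺] / ([Cu²⁺]·[Cr²⁺]); log Q = -1.048.
E = E° − (0.0592/n) log Q = +0.51 − (0.0592/1)(-1.048) = +0.572 V.

+0.572 V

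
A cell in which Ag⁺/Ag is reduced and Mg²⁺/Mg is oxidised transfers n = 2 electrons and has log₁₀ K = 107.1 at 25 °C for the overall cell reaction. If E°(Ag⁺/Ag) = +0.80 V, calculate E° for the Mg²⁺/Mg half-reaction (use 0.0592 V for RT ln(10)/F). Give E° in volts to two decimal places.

-2.37 V

E°cell = (0.0592/n)·log K = (0.0592/2)(107.1) = +3.170 V.
Since Ag⁺/Ag is the cathode and Mg²⁺/Mg the anode, E°cell = E°(Ag⁺/Ag) − E°(Mg²⁺/Mg).
So E°(Mg²⁺/Mg) = E°(Ag⁺/Ag) − E°cell = (+0.80) − (+3.170) = -2.37 V.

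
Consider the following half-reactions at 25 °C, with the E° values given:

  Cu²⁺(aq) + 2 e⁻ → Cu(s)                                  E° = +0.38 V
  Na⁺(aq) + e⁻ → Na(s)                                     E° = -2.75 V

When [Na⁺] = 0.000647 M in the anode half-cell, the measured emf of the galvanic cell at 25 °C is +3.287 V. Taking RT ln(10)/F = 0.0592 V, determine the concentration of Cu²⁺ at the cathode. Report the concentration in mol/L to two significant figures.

Cu²⁺/Cu is the cathode, Na⁺/Na the anode: E°cell = +3.13 V, n = 2.
Overall reaction: Cu²⁺(aq) + 2 Na(s) → Cu(s) + 2 Na⁺(aq); Q = [Na⁺]^2/[Cu²⁺]^1.
From E = E° − (0.0592/n) log Q: log Q = (E° − E)·n/0.0592 = (+3.13 − (+3.287))·2/0.0592 = -5.3041.
So 1·log[Cu²⁺] = 2·log(0.000647) − log Q = -6.3782 − (-5.3041) = -1.0741; [Cu²⁺] = 10^(-1.0741) ≈ 0.084 M.

0.084 M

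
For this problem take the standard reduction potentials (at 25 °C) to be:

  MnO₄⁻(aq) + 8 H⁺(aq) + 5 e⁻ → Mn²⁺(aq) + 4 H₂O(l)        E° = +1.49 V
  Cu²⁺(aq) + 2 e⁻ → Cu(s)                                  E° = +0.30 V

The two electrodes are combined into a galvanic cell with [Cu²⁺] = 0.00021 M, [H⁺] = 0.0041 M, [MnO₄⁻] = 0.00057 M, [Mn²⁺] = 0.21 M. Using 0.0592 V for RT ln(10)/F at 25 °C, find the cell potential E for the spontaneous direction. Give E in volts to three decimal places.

MnO₄⁻/Mn²⁺ is the cathode (higher E°), Cu²⁺/Cu the anode: E°cell = +1.49 − (+0.30) = +1.19 V, n = 10.
Overall: 2 MnO₄⁻(aq) + 16 H⁺(aq) + 5 Cu(s) → 2 Mn²⁺(aq) + 8 H₂O(l) + 5 Cu²⁺(aq)
Q = [Mn²⁺]^2·[Cu²⁺]^5 / ([MnO₄⁻]^2·[H⁺]^16); log Q = 24.939.
E = E° − (0.0592/n) log Q = +1.19 − (0.0592/10)(24.939) = +1.042 V.

+1.042 V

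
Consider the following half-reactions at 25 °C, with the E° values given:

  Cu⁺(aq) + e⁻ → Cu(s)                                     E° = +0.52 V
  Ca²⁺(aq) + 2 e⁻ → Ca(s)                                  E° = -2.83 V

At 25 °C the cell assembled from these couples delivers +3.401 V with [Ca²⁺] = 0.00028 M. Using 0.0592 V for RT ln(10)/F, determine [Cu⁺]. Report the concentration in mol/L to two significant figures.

Cu⁺/Cu is the cathode, Ca²⁺/Ca the anode: E°cell = +3.35 V, n = 2.
Overall reaction: 2 Cu⁺(aq) + Ca(s) → 2 Cu(s) + Ca²⁺(aq); Q = [Ca²⁺]^1/[Cu⁺]^2.
From E = E° − (0.0592/n) log Q: log Q = (E° − E)·n/0.0592 = (+3.35 − (+3.401))·2/0.0592 = -1.7230.
So 2·log[Cu⁺] = 1·log(0.00028) − log Q = -3.5528 − (-1.7230) = -1.8298; log[Cu⁺] = -1.8298 / 2 = -0.9149; [Cu⁺] = 10^(-0.9149) ≈ 0.12 M.

0.12 M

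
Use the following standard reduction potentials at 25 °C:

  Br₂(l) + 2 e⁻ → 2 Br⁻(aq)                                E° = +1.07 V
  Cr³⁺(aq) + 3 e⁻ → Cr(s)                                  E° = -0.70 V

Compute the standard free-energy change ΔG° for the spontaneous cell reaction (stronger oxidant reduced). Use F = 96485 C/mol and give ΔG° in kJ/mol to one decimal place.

-1024.7 kJ/mol

Br₂/Br⁻ (E° = +1.07 V) is the cathode; Cr³⁺/Cr (E° = -0.70 V) is the anode, so E°cell = +1.77 V.
Balancing electrons gives n = 6 (lcm of 2 and 3).
ΔG° = −nFE° = −(6)(96485)(+1.77) = -1,024,671 J = -1024.7 kJ/mol.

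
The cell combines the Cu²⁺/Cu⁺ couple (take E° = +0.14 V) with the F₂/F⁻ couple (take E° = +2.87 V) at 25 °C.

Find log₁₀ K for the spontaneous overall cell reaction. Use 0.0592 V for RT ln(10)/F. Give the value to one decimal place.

Cathode: F₂/F⁻; anode: Cu²⁺/Cu⁺. E°cell = +2.73 V, n = 2.
log K = nE°cell / 0.0592 = (2)(+2.73) / 0.0592 = 92.2.

92.2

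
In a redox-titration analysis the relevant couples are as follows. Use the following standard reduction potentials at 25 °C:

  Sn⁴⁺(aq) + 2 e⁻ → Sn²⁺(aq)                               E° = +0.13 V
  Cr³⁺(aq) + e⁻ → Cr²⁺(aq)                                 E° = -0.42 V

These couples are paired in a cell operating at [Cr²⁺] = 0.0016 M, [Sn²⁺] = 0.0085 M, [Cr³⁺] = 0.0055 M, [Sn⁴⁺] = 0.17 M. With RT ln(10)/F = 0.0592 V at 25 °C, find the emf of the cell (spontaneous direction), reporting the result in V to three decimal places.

+0.557 V

Sn⁴⁺/Sn²⁺ is the cathode (higher E°), Cr³⁺/Cr²⁺ the anode: E°cell = +0.13 − (-0.42) = +0.55 V, n = 2.
Overall: Sn⁴⁺(aq) + 2 Cr²⁺(aq) → Sn²⁺(aq) + 2 Cr³⁺(aq)
Q = [Sn²⁺]·[Cr³⁺]^2 / ([Sn⁴⁺]·[Cr²⁺]^2); log Q = -0.229.
E = E° − (0.0592/n) log Q = +0.55 − (0.0592/2)(-0.229) = +0.557 V.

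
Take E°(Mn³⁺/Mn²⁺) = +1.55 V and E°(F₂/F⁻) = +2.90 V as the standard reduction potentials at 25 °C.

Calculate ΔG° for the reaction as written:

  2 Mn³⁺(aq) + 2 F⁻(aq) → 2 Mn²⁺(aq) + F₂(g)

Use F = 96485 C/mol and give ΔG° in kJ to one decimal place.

+260.5 kJ

As written, Mn³⁺/Mn²⁺ is reduced (cathode) and F₂/F⁻ is oxidised (anode), so E°cell = (+1.55) − (+2.90) = -1.35 V.
Balancing electrons gives n = 2.
ΔG° = −nFE° = −(2)(96485)(-1.35) = 260,510 J = +260.5 kJ.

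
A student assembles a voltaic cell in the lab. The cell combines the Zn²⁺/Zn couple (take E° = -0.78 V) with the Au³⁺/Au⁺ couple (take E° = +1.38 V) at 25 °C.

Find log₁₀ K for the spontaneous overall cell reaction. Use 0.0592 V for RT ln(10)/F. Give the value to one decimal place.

73.0

Cathode: Au³⁺/Au⁺; anode: Zn²⁺/Zn. E°cell = +2.16 V, n = 2.
log K = nE°cell / 0.0592 = (2)(+2.16) / 0.0592 = 73.0.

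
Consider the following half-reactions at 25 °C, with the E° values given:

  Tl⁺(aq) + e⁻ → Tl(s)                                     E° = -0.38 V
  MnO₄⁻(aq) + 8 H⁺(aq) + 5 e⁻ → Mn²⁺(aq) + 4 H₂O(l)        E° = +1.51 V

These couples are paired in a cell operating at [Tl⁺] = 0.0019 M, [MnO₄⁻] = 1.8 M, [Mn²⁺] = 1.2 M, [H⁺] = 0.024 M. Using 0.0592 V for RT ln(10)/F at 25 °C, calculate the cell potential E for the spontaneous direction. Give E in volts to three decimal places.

+1.900 V

MnO₄⁻/Mn²⁺ is the cathode (higher E°), Tl⁺/Tl the anode: E°cell = +1.51 − (-0.38) = +1.89 V, n = 5.
Overall: MnO₄⁻(aq) + 8 H⁺(aq) + 5 Tl(s) → Mn²⁺(aq) + 4 H₂O(l) + 5 Tl⁺(aq)
Q = [Mn²⁺]·[Tl⁺]^5 / ([MnO₄⁻]·[H⁺]^8); log Q = -0.824.
E = E° − (0.0592/n) log Q = +1.89 − (0.0592/5)(-0.824) = +1.900 V.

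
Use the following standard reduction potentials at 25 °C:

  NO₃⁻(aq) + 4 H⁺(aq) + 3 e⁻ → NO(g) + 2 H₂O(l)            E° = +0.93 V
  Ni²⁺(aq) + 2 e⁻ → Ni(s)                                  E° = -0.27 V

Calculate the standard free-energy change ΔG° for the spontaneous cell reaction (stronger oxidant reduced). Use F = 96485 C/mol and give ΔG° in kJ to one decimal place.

-694.7 kJ

NO₃⁻/NO (E° = +0.93 V) is the cathode; Ni²⁺/Ni (E° = -0.27 V) is the anode, so E°cell = +1.20 V.
Balancing electrons gives n = 6 (lcm of 3 and 2).
ΔG° = −nFE° = −(6)(96485)(+1.20) = -694,692 J = -694.7 kJ.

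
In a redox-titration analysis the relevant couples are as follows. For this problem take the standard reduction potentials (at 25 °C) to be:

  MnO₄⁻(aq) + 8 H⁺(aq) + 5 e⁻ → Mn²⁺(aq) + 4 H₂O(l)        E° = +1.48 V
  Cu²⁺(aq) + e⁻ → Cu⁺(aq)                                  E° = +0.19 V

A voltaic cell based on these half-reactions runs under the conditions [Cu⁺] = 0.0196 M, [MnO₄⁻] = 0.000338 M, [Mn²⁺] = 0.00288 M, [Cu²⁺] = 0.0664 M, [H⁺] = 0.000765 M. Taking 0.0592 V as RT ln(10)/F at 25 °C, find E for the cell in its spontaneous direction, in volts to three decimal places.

MnO₄⁻/Mn²⁺ is the cathode (higher E°), Cu²⁺/Cu⁺ the anode: E°cell = +1.48 − (+0.19) = +1.29 V, n = 5.
Overall: MnO₄⁻(aq) + 8 H⁺(aq) + 5 Cu⁺(aq) → Mn²⁺(aq) + 4 H₂O(l) + 5 Cu²⁺(aq)
Q = [Mn²⁺]·[Cu²⁺]^5 / ([MnO₄⁻]·[H⁺]^8·[Cu⁺]^5); log Q = 28.511.
E = E° − (0.0592/n) log Q = +1.29 − (0.0592/5)(28.511) = +0.952 V.

+0.952 V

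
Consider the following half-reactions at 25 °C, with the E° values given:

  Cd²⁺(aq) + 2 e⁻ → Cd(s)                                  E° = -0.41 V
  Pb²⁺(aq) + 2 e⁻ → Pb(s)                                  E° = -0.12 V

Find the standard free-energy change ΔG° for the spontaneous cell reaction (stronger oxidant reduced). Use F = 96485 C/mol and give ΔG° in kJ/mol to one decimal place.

-56.0 kJ/mol

Pb²⁺/Pb (E° = -0.12 V) is the cathode; Cd²⁺/Cd (E° = -0.41 V) is the anode, so E°cell = +0.29 V.
Balancing electrons gives n = 2 (lcm of 2 and 2).
ΔG° = −nFE° = −(2)(96485)(+0.29) = -55,961 J = -56.0 kJ/mol.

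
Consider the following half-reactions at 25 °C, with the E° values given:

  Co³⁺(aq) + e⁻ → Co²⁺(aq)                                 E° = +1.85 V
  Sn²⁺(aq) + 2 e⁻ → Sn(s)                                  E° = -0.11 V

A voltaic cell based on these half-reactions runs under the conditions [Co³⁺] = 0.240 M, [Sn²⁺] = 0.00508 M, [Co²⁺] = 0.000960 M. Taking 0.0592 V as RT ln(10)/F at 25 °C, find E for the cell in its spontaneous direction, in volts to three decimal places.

Co³⁺/Co²⁺ is the cathode (higher E°), Sn²⁺/Sn the anode: E°cell = +1.85 − (-0.11) = +1.96 V, n = 2.
Overall: 2 Co³⁺(aq) + Sn(s) → 2 Co²⁺(aq) + Sn²⁺(aq)
Q = [Co²⁺]^2·[Sn²⁺] / ([Co³⁺]^2); log Q = -7.090.
E = E° − (0.0592/n) log Q = +1.96 − (0.0592/2)(-7.090) = +2.170 V.

+2.170 V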